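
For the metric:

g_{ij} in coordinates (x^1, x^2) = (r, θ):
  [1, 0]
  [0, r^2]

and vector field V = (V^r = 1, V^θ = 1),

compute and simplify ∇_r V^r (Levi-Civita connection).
Non-zero Christoffel symbols:
Γ^r_{θ θ} = -r
Γ^θ_{r θ} = 1/r
∇_r V^r = ∂_r V^r + Γ^r_{r j} V^j
  = (0) + (0)(1) + (0)(1)
  = 0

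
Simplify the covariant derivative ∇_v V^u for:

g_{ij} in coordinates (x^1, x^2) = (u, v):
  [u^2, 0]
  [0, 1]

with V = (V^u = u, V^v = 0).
Non-zero Christoffel symbols:
Γ^u_{u u} = 1/u
∇_v V^u = ∂_v V^u + Γ^u_{v j} V^j
  = (0) + (0)(u) + (0)(0)
  = 0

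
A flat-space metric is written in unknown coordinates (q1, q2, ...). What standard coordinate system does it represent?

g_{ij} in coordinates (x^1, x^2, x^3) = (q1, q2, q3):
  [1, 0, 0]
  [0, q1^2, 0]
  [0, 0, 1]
The line element ds^2 = dq1^2 + q1^2 dq2^2 + dq3^2 is dr^2 + r^2 dθ^2 + dz^2 with q1 = r, q2 = θ, q3 = z.
cylindrical coordinates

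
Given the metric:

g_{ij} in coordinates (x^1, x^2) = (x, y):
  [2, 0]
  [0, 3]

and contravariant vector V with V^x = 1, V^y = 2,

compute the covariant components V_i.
V_i = g_{ij} V^j:
V_x = (2)(1) + (0)(2) = 2
V_y = (0)(1) + (3)(2) = 6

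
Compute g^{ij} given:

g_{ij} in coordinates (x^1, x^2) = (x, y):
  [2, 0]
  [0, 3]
The metric is diagonal, so g^{ij} is diagonal with entries 1/g_{ii}: diag(1/2, 1/3).
g^{ij}:
  [1/2, 0]
  [0, 1/3]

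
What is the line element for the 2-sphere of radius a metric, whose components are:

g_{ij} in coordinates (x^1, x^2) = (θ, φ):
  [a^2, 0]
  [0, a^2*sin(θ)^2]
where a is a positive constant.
ds^2 = g_{ij} dx^i dx^j; only the non-zero components contribute.
ds^2 = a^2 dθ^2 + a^2*sin(θ)^2 dφ^2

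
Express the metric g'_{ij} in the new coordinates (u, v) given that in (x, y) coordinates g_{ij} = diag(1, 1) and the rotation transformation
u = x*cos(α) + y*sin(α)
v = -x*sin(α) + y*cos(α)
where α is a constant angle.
Invert the transformation: x = u*cos(α) - v*sin(α), y = u*sin(α) + v*cos(α)
g'_{ij} = (∂x^k/∂x'^i)(∂x^l/∂x'^j) g_{kl}; with g_{kl} = δ_{kl} this is Σ_k (∂x^k/∂x'^i)(∂x^k/∂x'^j).
Jacobian: ∂x/∂u = cos(α), ∂x/∂v = -sin(α), ∂y/∂u = sin(α), ∂y/∂v = cos(α)
g'_{uu} = (cos(α))(cos(α)) + (sin(α))(sin(α)) = 1
g'_{uv} = (cos(α))(-sin(α)) + (sin(α))(cos(α)) = 0
g'_{vv} = (-sin(α))(-sin(α)) + (cos(α))(cos(α)) = 1
g'_{ij} = diag(1, 1)
The Euclidean metric is invariant under rotations.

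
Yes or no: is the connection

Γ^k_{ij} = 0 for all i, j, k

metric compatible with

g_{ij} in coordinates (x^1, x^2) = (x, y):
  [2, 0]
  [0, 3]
Using ∇_k g_{ij} = ∂_k g_{ij} - Γ^m_{ki} g_{mj} - Γ^m_{kj} g_{im}:
e.g. ∇_y g_{yy} = (0) - (0) - (0) = 0
Every component ∇_k g_{ij} vanishes: the connection is metric compatible.
Yes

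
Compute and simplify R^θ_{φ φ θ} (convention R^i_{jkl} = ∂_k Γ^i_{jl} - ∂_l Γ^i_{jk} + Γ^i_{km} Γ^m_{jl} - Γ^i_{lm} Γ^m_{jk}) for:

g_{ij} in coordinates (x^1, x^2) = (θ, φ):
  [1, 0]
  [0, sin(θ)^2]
Non-zero Christoffel symbols (Γ^k_{ij} = Γ^k_{ji}):
Γ^θ_{φ φ} = -sin(2*θ)/2
Γ^φ_{θ φ} = 1/tan(θ)
R^θ_{φ φ θ} = ∂_φ Γ^θ_{φ θ} - ∂_θ Γ^θ_{φ φ} + Γ^θ_{φ m} Γ^m_{φ θ} - Γ^θ_{θ m} Γ^m_{φ φ}
  = (0) - (-cos(2*θ)) + (-cos(θ)^2) - (0) = -sin(θ)^2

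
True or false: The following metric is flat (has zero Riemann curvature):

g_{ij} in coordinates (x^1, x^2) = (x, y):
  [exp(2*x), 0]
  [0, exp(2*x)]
Non-zero Christoffel symbols:
Γ^x_{x x} = 1
Γ^x_{y y} = -1
Γ^y_{x y} = 1
Ricci tensor: R_{xx} = 0, R_{xy} = 0, R_{yy} = 0
All R_{ij} vanish; in 2 dimensions the Riemann tensor is fully determined by the Ricci tensor, so R^i_{jkl} = 0: the metric is flat (curvilinear coordinates on flat space).
True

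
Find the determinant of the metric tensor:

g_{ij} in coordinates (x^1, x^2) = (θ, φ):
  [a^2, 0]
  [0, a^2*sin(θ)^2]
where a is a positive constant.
For a 2×2 metric: det(g) = g_{11}·g_{22} - g_{12}·g_{21}
= (a^2)·(a^2*sin(θ)^2) - (0)·(0)
= a^4*sin(θ)^2 - 0
det(g) = a^4*sin(θ)^2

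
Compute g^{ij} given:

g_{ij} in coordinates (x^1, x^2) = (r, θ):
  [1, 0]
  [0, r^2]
The metric is diagonal, so g^{ij} is diagonal with entries 1/g_{ii}: diag(1, 1/(r^2)).
g^{ij}:
  [1, 0]
  [0, 1/r^2]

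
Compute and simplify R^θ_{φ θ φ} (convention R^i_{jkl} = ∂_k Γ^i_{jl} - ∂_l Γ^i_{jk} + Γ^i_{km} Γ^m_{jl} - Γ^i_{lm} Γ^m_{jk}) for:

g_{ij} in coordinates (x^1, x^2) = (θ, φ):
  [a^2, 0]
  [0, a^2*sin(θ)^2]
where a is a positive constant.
Non-zero Christoffel symbols (Γ^k_{ij} = Γ^k_{ji}):
Γ^θ_{φ φ} = -sin(2*θ)/2
Γ^φ_{θ φ} = 1/tan(θ)
R^θ_{φ θ φ} = ∂_θ Γ^θ_{φ φ} - ∂_φ Γ^θ_{φ θ} + Γ^θ_{θ m} Γ^m_{φ φ} - Γ^θ_{φ m} Γ^m_{φ θ}
  = (-cos(2*θ)) - (0) + (0) - (-cos(θ)^2) = sin(θ)^2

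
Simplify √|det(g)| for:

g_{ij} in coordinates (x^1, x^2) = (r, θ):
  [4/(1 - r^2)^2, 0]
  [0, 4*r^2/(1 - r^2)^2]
det(g) = 16*r^2/(1 - r^2)^4
√|det(g)| = 4*r/(r^2 - 1)^2
Volume element: dV = 4*r/(r^2 - 1)^2 dr dθ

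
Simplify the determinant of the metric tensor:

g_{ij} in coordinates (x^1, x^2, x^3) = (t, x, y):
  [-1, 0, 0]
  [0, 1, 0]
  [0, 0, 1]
Diagonal metric: det(g) = g_{11}·g_{22}·g_{33}
= (-1)·(1)·(1)
det(g) = -1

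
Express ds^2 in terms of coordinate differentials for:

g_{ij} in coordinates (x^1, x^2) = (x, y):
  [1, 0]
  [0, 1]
ds^2 = g_{ij} dx^i dx^j; only the non-zero components contribute.
ds^2 = dx^2 + dy^2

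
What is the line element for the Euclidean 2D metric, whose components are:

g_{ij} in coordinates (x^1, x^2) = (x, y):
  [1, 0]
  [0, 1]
ds^2 = g_{ij} dx^i dx^j; only the non-zero components contribute.
ds^2 = dx^2 + dy^2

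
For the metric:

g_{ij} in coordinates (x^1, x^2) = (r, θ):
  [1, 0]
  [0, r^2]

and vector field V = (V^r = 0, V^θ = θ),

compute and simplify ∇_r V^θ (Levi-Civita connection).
Non-zero Christoffel symbols:
Γ^r_{θ θ} = -r
Γ^θ_{r θ} = 1/r
∇_r V^θ = ∂_r V^θ + Γ^θ_{r j} V^j
  = (0) + (0)(0) + (1/r)(θ)
  = θ/r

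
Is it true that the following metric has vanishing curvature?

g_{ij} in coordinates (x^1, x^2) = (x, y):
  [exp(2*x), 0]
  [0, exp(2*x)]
Non-zero Christoffel symbols:
Γ^x_{x x} = 1
Γ^x_{y y} = -1
Γ^y_{x y} = 1
Ricci tensor: R_{xx} = 0, R_{xy} = 0, R_{yy} = 0
All R_{ij} vanish; in 2 dimensions the Riemann tensor is fully determined by the Ricci tensor, so R^i_{jkl} = 0: the metric is flat (curvilinear coordinates on flat space).
Yes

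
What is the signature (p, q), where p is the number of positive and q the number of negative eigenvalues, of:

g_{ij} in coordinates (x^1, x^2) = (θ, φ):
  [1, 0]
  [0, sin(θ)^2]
The metric is diagonal, so its eigenvalues are the diagonal entries: 1, sin(θ)^2 (at a generic point, where coordinate-dependent entries are positive).
2 positive, 0 negative.
(2, 0) - Riemannian (positive definite)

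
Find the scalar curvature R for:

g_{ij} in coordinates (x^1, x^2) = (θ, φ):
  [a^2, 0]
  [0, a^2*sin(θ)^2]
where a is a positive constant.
Non-zero Christoffel symbols (Γ^k_{ij} = Γ^k_{ji}):
Γ^θ_{φ φ} = -sin(2*θ)/2
Γ^φ_{θ φ} = 1/tan(θ)
Ricci tensor (R_{ij} = R^k_{ikj}): R_{θθ} = 1, R_{θφ} = 0, R_{φφ} = sin(θ)^2
Inverse metric: g^{θθ} = 1/a^2, g^{φφ} = 1/(a^2*sin(θ)^2)
R = g^{ij} R_{ij} = (1/a^2)(1) + (1/(a^2*sin(θ)^2))(sin(θ)^2) = 2/a^2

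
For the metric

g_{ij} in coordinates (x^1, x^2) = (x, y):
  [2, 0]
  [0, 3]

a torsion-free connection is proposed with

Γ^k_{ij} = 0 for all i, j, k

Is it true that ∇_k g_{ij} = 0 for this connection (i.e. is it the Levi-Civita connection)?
Using ∇_k g_{ij} = ∂_k g_{ij} - Γ^m_{ki} g_{mj} - Γ^m_{kj} g_{im}:
e.g. ∇_y g_{xx} = (0) - (0) - (0) = 0
Every component ∇_k g_{ij} vanishes: the connection is metric compatible.
Yes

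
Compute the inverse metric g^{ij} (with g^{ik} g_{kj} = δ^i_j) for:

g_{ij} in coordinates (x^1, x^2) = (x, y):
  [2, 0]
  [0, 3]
The metric is diagonal, so g^{ij} is diagonal with entries 1/g_{ii}: diag(1/2, 1/3).
g^{ij}:
  [1/2, 0]
  [0, 1/3]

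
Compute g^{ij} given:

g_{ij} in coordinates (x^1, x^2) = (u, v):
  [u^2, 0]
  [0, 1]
The metric is diagonal, so g^{ij} is diagonal with entries 1/g_{ii}: diag(1/(u^2), 1).
g^{ij}:
  [1/u^2, 0]
  [0, 1]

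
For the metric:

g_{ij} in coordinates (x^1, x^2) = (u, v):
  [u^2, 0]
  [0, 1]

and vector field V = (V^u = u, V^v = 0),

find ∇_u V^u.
Non-zero Christoffel symbols:
Γ^u_{u u} = 1/u
∇_u V^u = ∂_u V^u + Γ^u_{u j} V^j
  = (1) + (1/u)(u) + (0)(0)
  = 2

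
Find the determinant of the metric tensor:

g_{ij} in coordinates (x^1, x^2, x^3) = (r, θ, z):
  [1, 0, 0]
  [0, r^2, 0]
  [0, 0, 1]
Diagonal metric: det(g) = g_{11}·g_{22}·g_{33}
= (1)·(r^2)·(1)
det(g) = r^2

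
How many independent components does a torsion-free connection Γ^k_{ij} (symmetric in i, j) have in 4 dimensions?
Γ^k_{ij} has n choices for the upper index and n(n+1)/2 independent symmetric lower index pairs.
Total = 4 × 4×5/2 = 4 × 10 = 40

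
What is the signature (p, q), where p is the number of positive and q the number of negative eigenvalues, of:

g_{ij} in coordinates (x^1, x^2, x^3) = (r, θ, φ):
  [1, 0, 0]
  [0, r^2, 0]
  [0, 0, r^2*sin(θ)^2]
The metric is diagonal, so its eigenvalues are the diagonal entries: 1, r^2, r^2*sin(θ)^2 (at a generic point, where coordinate-dependent entries are positive).
3 positive, 0 negative.
(3, 0) - Riemannian (positive definite)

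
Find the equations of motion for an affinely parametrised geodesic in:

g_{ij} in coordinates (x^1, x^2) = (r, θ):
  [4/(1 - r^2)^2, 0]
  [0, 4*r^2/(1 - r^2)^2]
Geodesic equation: d^2x^k/dλ^2 + Γ^k_{ij} (dx^i/dλ)(dx^j/dλ) = 0.
Non-zero Christoffel symbols:
Γ^r_{r r} = 2*r/(1 - r^2)
Γ^r_{θ θ} = (r^3 + r)/(r^2 - 1)
Γ^θ_{r θ} = (-r^2 - 1)/(r^3 - r)
Substituting (the symmetric pair Γ^k_{ij}, Γ^k_{ji} combines into a factor 2):
d^2r/dλ^2 + (2*r/(1 - r^2)) (dr/dλ)^2 + ((r^3 + r)/(r^2 - 1)) (dθ/dλ)^2 = 0
d^2θ/dλ^2 + ((-2*r^2 - 2)/(r^3 - r)) (dr/dλ)(dθ/dλ) = 0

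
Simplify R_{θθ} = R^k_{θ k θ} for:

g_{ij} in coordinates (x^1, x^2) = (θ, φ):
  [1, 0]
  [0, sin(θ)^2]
Non-zero Christoffel symbols (Γ^k_{ij} = Γ^k_{ji}):
Γ^θ_{φ φ} = -sin(2*θ)/2
Γ^φ_{θ φ} = 1/tan(θ)
R^θ_{θ θ θ} = 0 (a repeated index in an antisymmetric pair)
R^φ_{θ φ θ} = ∂_φ Γ^φ_{θ θ} - ∂_θ Γ^φ_{θ φ} + Γ^φ_{φ m} Γ^m_{θ θ} - Γ^φ_{θ m} Γ^m_{θ φ}
  = (0) - (-1/sin(θ)^2) + (0) - (1/tan(θ)^2) = 1
R_{θθ} = R^θ_{θ θ θ} + R^φ_{θ φ θ} = (0) + (1) = 1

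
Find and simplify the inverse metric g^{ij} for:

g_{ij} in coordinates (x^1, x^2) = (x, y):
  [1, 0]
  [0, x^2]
The metric is diagonal, so g^{ij} is diagonal with entries 1/g_{ii}: diag(1, 1/(x^2)).
g^{ij}:
  [1, 0]
  [0, 1/x^2]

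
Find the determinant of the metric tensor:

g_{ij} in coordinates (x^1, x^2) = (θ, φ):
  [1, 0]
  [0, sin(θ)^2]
For a 2×2 metric: det(g) = g_{11}·g_{22} - g_{12}·g_{21}
= (1)·(sin(θ)^2) - (0)·(0)
= sin(θ)^2 - 0
det(g) = sin(θ)^2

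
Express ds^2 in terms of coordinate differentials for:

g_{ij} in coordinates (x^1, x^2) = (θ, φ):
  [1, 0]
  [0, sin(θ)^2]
ds^2 = g_{ij} dx^i dx^j; only the non-zero components contribute.
ds^2 = dθ^2 + sin(θ)^2 dφ^2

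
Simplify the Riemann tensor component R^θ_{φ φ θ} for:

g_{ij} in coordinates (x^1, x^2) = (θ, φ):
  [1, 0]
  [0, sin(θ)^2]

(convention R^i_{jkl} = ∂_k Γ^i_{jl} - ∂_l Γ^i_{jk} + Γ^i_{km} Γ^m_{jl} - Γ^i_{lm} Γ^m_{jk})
Non-zero Christoffel symbols (Γ^k_{ij} = Γ^k_{ji}):
Γ^θ_{φ φ} = -sin(2*θ)/2
Γ^φ_{θ φ} = 1/tan(θ)
R^θ_{φ φ θ} = ∂_φ Γ^θ_{φ θ} - ∂_θ Γ^θ_{φ φ} + Γ^θ_{φ m} Γ^m_{φ θ} - Γ^θ_{θ m} Γ^m_{φ φ}
  = (0) - (-cos(2*θ)) + (-cos(θ)^2) - (0) = -sin(θ)^2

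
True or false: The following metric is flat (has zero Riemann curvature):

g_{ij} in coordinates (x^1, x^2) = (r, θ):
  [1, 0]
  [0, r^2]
Non-zero Christoffel symbols:
Γ^r_{θ θ} = -r
Γ^θ_{r θ} = 1/r
Ricci tensor: R_{rr} = 0, R_{rθ} = 0, R_{θθ} = 0
All R_{ij} vanish; in 2 dimensions the Riemann tensor is fully determined by the Ricci tensor, so R^i_{jkl} = 0: the metric is flat (curvilinear coordinates on flat space).
True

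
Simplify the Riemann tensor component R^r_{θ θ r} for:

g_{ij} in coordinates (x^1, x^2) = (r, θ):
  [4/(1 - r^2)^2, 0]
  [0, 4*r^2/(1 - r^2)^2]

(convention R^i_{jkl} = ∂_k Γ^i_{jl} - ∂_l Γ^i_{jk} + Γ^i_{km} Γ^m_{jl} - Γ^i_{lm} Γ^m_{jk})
Non-zero Christoffel symbols (Γ^k_{ij} = Γ^k_{ji}):
Γ^r_{r r} = 2*r/(1 - r^2)
Γ^r_{θ θ} = (r^3 + r)/(r^2 - 1)
Γ^θ_{r θ} = (-r^2 - 1)/(r^3 - r)
R^r_{θ θ r} = ∂_θ Γ^r_{θ r} - ∂_r Γ^r_{θ θ} + Γ^r_{θ m} Γ^m_{θ r} - Γ^r_{r m} Γ^m_{θ θ}
  = (0) - ((r^4 - 4*r^2 - 1)/(r^2 - 1)^2) + (-(r^2 + 1)^2/(r^2 - 1)^2) - (-2*r^2*(r^2 + 1)/(r^2 - 1)^2) = 4*r^2/(r^2 - 1)^2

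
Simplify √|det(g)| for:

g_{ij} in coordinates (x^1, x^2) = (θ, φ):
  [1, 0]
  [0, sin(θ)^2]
det(g) = sin(θ)^2
√|det(g)| = sin(θ) (taking 0 < θ < π so that |sin(θ)| = sin(θ))
Volume element: dV = sin(θ) dθ dφ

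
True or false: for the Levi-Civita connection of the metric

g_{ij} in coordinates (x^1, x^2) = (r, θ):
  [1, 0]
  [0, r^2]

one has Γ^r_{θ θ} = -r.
Γ^r_{θ θ} = (1/2) g^{rr} (∂_θ g_{rθ} + ∂_θ g_{rθ} - ∂_r g_{θθ}) = (1/2)(1)((0) + (0) - (2*r)) = -r
This equals the proposed value -r.
True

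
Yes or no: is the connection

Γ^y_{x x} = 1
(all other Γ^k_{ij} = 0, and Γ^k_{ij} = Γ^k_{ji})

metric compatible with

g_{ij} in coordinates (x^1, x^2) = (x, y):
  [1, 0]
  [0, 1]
Using ∇_k g_{ij} = ∂_k g_{ij} - Γ^m_{ki} g_{mj} - Γ^m_{kj} g_{im}:
∇_x g_{xy} = (0) - (1) - (0) = -1 ≠ 0
So the connection is not metric compatible (it is not the Levi-Civita connection).
No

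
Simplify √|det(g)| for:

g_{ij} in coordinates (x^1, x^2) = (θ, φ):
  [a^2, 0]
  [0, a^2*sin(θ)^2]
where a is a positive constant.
det(g) = a^4*sin(θ)^2
√|det(g)| = a^2*sin(θ) (taking 0 < θ < π so that |sin(θ)| = sin(θ))
Volume element: dV = a^2*sin(θ) dθ dφ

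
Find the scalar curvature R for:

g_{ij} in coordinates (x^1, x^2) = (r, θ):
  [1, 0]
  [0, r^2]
Non-zero Christoffel symbols (Γ^k_{ij} = Γ^k_{ji}):
Γ^r_{θ θ} = -r
Γ^θ_{r θ} = 1/r
Ricci tensor (R_{ij} = R^k_{ikj}): R_{rr} = 0, R_{rθ} = 0, R_{θθ} = 0
Inverse metric: g^{rr} = 1, g^{θθ} = 1/r^2
R = g^{ij} R_{ij} = (1)(0) + (1/r^2)(0) = 0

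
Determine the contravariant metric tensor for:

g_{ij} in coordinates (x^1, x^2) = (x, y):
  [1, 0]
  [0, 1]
The metric is diagonal, so g^{ij} is diagonal with entries 1/g_{ii}: diag(1, 1).
g^{ij}:
  [1, 0]
  [0, 1]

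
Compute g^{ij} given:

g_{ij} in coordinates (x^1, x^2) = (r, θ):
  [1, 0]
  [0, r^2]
The metric is diagonal, so g^{ij} is diagonal with entries 1/g_{ii}: diag(1, 1/(r^2)).
g^{ij}:
  [1, 0]
  [0, 1/r^2]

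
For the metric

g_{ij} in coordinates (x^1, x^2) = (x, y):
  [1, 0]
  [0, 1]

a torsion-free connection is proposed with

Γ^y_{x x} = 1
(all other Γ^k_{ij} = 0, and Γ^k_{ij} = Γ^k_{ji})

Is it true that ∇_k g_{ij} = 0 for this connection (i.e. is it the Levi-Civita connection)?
Using ∇_k g_{ij} = ∂_k g_{ij} - Γ^m_{ki} g_{mj} - Γ^m_{kj} g_{im}:
∇_x g_{xy} = (0) - (1) - (0) = -1 ≠ 0
So the connection is not metric compatible (it is not the Levi-Civita connection).
No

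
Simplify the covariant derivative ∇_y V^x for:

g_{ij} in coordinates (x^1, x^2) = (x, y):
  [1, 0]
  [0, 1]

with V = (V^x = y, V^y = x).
All Christoffel symbols are zero.
∇_y V^x = ∂_y V^x + Γ^x_{y j} V^j
  = (1) + (0)(y) + (0)(x)
  = 1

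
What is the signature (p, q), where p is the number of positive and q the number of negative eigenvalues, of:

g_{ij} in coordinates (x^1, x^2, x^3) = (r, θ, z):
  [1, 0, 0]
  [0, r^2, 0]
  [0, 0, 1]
The metric is diagonal, so its eigenvalues are the diagonal entries: 1, r^2, 1 (at a generic point, where coordinate-dependent entries are positive).
3 positive, 0 negative.
(3, 0) - Riemannian (positive definite)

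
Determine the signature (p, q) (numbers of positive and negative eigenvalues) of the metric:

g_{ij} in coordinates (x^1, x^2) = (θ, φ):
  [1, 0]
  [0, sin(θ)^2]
The metric is diagonal, so its eigenvalues are the diagonal entries: 1, sin(θ)^2 (at a generic point, where coordinate-dependent entries are positive).
2 positive, 0 negative.
(2, 0) - Riemannian (positive definite)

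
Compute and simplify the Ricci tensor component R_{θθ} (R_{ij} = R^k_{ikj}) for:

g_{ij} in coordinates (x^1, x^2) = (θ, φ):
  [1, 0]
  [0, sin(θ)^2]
Non-zero Christoffel symbols (Γ^k_{ij} = Γ^k_{ji}):
Γ^θ_{φ φ} = -sin(2*θ)/2
Γ^φ_{θ φ} = 1/tan(θ)
R^θ_{θ θ θ} = 0 (a repeated index in an antisymmetric pair)
R^φ_{θ φ θ} = ∂_φ Γ^φ_{θ θ} - ∂_θ Γ^φ_{θ φ} + Γ^φ_{φ m} Γ^m_{θ θ} - Γ^φ_{θ m} Γ^m_{θ φ}
  = (0) - (-1/sin(θ)^2) + (0) - (1/tan(θ)^2) = 1
R_{θθ} = R^θ_{θ θ θ} + R^φ_{θ φ θ} = (0) + (1) = 1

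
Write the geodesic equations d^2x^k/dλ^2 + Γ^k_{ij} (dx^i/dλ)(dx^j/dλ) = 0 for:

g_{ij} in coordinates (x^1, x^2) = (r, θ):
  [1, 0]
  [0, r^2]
Geodesic equation: d^2x^k/dλ^2 + Γ^k_{ij} (dx^i/dλ)(dx^j/dλ) = 0.
Non-zero Christoffel symbols:
Γ^r_{θ θ} = -r
Γ^θ_{r θ} = 1/r
Substituting (the symmetric pair Γ^k_{ij}, Γ^k_{ji} combines into a factor 2):
d^2r/dλ^2 - r (dθ/dλ)^2 = 0
d^2θ/dλ^2 + (2/r) (dr/dλ)(dθ/dλ) = 0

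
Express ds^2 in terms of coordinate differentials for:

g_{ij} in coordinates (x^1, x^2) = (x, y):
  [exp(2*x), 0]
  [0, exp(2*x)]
ds^2 = g_{ij} dx^i dx^j; only the non-zero components contribute.
ds^2 = exp(2*x) dx^2 + exp(2*x) dy^2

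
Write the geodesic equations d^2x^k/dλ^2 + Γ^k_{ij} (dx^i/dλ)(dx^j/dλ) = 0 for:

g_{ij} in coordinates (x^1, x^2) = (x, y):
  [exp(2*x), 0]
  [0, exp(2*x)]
Geodesic equation: d^2x^k/dλ^2 + Γ^k_{ij} (dx^i/dλ)(dx^j/dλ) = 0.
Non-zero Christoffel symbols:
Γ^x_{x x} = 1
Γ^x_{y y} = -1
Γ^y_{x y} = 1
Substituting (the symmetric pair Γ^k_{ij}, Γ^k_{ji} combines into a factor 2):
d^2x/dλ^2 + (dx/dλ)^2 - (dy/dλ)^2 = 0
d^2y/dλ^2 + 2 (dx/dλ)(dy/dλ) = 0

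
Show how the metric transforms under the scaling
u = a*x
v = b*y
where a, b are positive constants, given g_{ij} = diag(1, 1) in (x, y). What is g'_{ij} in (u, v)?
Invert the transformation: x = u/a, y = v/b
g'_{ij} = (∂x^k/∂x'^i)(∂x^l/∂x'^j) g_{kl}; with g_{kl} = δ_{kl} this is Σ_k (∂x^k/∂x'^i)(∂x^k/∂x'^j).
Jacobian: ∂x/∂u = 1/a, ∂x/∂v = 0, ∂y/∂u = 0, ∂y/∂v = 1/b
g'_{uu} = (1/a)(1/a) + (0)(0) = 1/a^2
g'_{uv} = (1/a)(0) + (0)(1/b) = 0
g'_{vv} = (0)(0) + (1/b)(1/b) = 1/b^2
g'_{ij} = diag(1/a^2, 1/b^2)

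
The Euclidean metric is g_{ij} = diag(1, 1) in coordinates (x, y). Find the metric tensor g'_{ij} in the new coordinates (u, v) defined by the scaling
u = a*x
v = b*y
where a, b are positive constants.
Invert the transformation: x = u/a, y = v/b
g'_{ij} = (∂x^k/∂x'^i)(∂x^l/∂x'^j) g_{kl}; with g_{kl} = δ_{kl} this is Σ_k (∂x^k/∂x'^i)(∂x^k/∂x'^j).
Jacobian: ∂x/∂u = 1/a, ∂x/∂v = 0, ∂y/∂u = 0, ∂y/∂v = 1/b
g'_{uu} = (1/a)(1/a) + (0)(0) = 1/a^2
g'_{uv} = (1/a)(0) + (0)(1/b) = 0
g'_{vv} = (0)(0) + (1/b)(1/b) = 1/b^2
g'_{ij} = diag(1/a^2, 1/b^2)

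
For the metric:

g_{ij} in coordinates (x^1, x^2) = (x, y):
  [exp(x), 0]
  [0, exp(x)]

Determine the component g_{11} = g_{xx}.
With x^1 = x, x^2 = y, g_{11} = g_{xx} is the row-1, column-1 entry of the matrix.
g_{11} = exp(x)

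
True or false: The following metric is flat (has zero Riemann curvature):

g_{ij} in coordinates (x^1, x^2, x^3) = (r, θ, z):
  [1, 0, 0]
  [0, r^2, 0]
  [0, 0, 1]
Non-zero Christoffel symbols:
Γ^r_{θ θ} = -r
Γ^θ_{r θ} = 1/r
Ricci tensor: R_{rr} = 0, R_{rθ} = 0, R_{rz} = 0, R_{θθ} = 0, R_{θz} = 0, R_{zz} = 0
All R_{ij} vanish; in 3 dimensions the Riemann tensor is fully determined by the Ricci tensor, so R^i_{jkl} = 0: the metric is flat (curvilinear coordinates on flat space).
True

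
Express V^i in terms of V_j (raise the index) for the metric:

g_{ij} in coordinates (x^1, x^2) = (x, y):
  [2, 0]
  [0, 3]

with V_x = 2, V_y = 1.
Inverse metric (diagonal): g^{xx} = 1/2, g^{yy} = 1/3
V^i = g^{ij} V_j:
V^x = (1/2)(2) + (0)(1) = 1
V^y = (0)(2) + (1/3)(1) = 1/3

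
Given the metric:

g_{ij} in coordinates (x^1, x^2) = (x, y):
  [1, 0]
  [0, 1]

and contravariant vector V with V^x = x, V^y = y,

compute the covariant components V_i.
V_i = g_{ij} V^j:
V_x = (1)(x) + (0)(y) = x
V_y = (0)(x) + (1)(y) = y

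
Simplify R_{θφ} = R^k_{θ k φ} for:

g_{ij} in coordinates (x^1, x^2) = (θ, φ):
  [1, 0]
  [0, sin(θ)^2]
Non-zero Christoffel symbols (Γ^k_{ij} = Γ^k_{ji}):
Γ^θ_{φ φ} = -sin(2*θ)/2
Γ^φ_{θ φ} = 1/tan(θ)
R^θ_{θ θ φ} = 0 (a repeated index in an antisymmetric pair)
R^φ_{θ φ φ} = 0 (a repeated index in an antisymmetric pair)
R_{θφ} = R^θ_{θ θ φ} + R^φ_{θ φ φ} = (0) + (0) = 0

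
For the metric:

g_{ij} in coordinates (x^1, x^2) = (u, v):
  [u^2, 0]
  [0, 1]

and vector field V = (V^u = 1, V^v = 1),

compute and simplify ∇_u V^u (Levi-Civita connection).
Non-zero Christoffel symbols:
Γ^u_{u u} = 1/u
∇_u V^u = ∂_u V^u + Γ^u_{u j} V^j
  = (0) + (1/u)(1) + (0)(1)
  = 1/u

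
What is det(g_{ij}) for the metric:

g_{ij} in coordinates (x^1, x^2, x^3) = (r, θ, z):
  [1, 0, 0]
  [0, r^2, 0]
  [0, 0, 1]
Diagonal metric: det(g) = g_{11}·g_{22}·g_{33}
= (1)·(r^2)·(1)
det(g) = r^2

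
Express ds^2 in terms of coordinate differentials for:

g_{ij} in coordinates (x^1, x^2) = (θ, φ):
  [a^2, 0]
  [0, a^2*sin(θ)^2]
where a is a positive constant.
ds^2 = g_{ij} dx^i dx^j; only the non-zero components contribute.
ds^2 = a^2 dθ^2 + a^2*sin(θ)^2 dφ^2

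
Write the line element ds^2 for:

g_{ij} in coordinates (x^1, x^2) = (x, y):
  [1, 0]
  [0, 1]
ds^2 = g_{ij} dx^i dx^j; only the non-zero components contribute.
ds^2 = dx^2 + dy^2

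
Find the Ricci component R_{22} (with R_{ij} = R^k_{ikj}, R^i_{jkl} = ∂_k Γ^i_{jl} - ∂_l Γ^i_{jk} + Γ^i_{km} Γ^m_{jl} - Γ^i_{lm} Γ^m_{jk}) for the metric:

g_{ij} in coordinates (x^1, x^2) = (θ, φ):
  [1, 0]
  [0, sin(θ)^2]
Non-zero Christoffel symbols (Γ^k_{ij} = Γ^k_{ji}):
Γ^θ_{φ φ} = -sin(2*θ)/2
Γ^φ_{θ φ} = 1/tan(θ)
R^θ_{φ θ φ} = ∂_θ Γ^θ_{φ φ} - ∂_φ Γ^θ_{φ θ} + Γ^θ_{θ m} Γ^m_{φ φ} - Γ^θ_{φ m} Γ^m_{φ θ}
  = (-cos(2*θ)) - (0) + (0) - (-cos(θ)^2) = sin(θ)^2
R^φ_{φ φ φ} = 0 (a repeated index in an antisymmetric pair)
R_{φφ} = R^θ_{φ θ φ} + R^φ_{φ φ φ} = (sin(θ)^2) + (0) = sin(θ)^2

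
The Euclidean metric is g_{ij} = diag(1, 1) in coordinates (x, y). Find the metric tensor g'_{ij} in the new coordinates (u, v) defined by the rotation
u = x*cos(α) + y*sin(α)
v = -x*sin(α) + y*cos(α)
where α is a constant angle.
Invert the transformation: x = u*cos(α) - v*sin(α), y = u*sin(α) + v*cos(α)
g'_{ij} = (∂x^k/∂x'^i)(∂x^l/∂x'^j) g_{kl}; with g_{kl} = δ_{kl} this is Σ_k (∂x^k/∂x'^i)(∂x^k/∂x'^j).
Jacobian: ∂x/∂u = cos(α), ∂x/∂v = -sin(α), ∂y/∂u = sin(α), ∂y/∂v = cos(α)
g'_{uu} = (cos(α))(cos(α)) + (sin(α))(sin(α)) = 1
g'_{uv} = (cos(α))(-sin(α)) + (sin(α))(cos(α)) = 0
g'_{vv} = (-sin(α))(-sin(α)) + (cos(α))(cos(α)) = 1
g'_{ij} = diag(1, 1)
The Euclidean metric is invariant under rotations.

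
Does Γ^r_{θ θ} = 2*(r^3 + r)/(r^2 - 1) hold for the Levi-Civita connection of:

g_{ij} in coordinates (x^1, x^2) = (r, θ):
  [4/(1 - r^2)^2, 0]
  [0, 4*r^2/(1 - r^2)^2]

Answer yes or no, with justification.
Γ^r_{θ θ} = (1/2) g^{rr} (∂_θ g_{rθ} + ∂_θ g_{rθ} - ∂_r g_{θθ}) = (1/2)((1 - r^2)^2/4)((0) + (0) - (-8*(r^3 + r)/(r^2 - 1)^3)) = (r^3 + r)/(r^2 - 1)
This differs from the proposed value 2*(r^3 + r)/(r^2 - 1).
No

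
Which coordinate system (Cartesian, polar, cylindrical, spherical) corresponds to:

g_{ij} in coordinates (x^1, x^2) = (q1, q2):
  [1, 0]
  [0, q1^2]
The line element ds^2 = dq1^2 + q1^2 dq2^2 is dr^2 + r^2 dθ^2 with q1 = r, q2 = θ.
polar coordinates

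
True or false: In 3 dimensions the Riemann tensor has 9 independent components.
n^2(n^2-1)/12 = 9·8/12 = 6 independent components for n = 3.
False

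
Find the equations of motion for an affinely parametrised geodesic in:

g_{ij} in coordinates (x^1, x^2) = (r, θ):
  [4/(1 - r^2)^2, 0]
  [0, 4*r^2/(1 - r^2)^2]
Geodesic equation: d^2x^k/dλ^2 + Γ^k_{ij} (dx^i/dλ)(dx^j/dλ) = 0.
Non-zero Christoffel symbols:
Γ^r_{r r} = 2*r/(1 - r^2)
Γ^r_{θ θ} = (r^3 + r)/(r^2 - 1)
Γ^θ_{r θ} = (-r^2 - 1)/(r^3 - r)
Substituting (the symmetric pair Γ^k_{ij}, Γ^k_{ji} combines into a factor 2):
d^2r/dλ^2 + (2*r/(1 - r^2)) (dr/dλ)^2 + ((r^3 + r)/(r^2 - 1)) (dθ/dλ)^2 = 0
d^2θ/dλ^2 + ((-2*r^2 - 2)/(r^3 - r)) (dr/dλ)(dθ/dλ) = 0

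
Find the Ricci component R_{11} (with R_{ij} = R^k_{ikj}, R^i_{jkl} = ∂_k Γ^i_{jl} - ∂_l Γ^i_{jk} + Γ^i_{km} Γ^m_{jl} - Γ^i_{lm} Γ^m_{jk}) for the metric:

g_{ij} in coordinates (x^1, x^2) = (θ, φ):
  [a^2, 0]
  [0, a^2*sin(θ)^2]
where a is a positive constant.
Non-zero Christoffel symbols (Γ^k_{ij} = Γ^k_{ji}):
Γ^θ_{φ φ} = -sin(2*θ)/2
Γ^φ_{θ φ} = 1/tan(θ)
R^θ_{θ θ θ} = 0 (a repeated index in an antisymmetric pair)
R^φ_{θ φ θ} = ∂_φ Γ^φ_{θ θ} - ∂_θ Γ^φ_{θ φ} + Γ^φ_{φ m} Γ^m_{θ θ} - Γ^φ_{θ m} Γ^m_{θ φ}
  = (0) - (-1/sin(θ)^2) + (0) - (1/tan(θ)^2) = 1
R_{θθ} = R^θ_{θ θ θ} + R^φ_{θ φ θ} = (0) + (1) = 1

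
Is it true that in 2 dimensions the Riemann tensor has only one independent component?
The number of independent components is n^2(n^2-1)/12 = 4·3/12 = 1 for n = 2 (e.g. R_{1212}).
Yes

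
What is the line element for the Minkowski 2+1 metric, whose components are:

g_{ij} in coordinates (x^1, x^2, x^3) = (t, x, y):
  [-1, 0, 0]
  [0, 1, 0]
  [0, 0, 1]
ds^2 = g_{ij} dx^i dx^j; only the non-zero components contribute.
ds^2 = -dt^2 + dx^2 + dy^2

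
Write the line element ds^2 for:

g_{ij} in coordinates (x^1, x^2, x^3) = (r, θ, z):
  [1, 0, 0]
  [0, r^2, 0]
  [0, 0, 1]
ds^2 = g_{ij} dx^i dx^j; only the non-zero components contribute.
ds^2 = dr^2 + r^2 dθ^2 + dz^2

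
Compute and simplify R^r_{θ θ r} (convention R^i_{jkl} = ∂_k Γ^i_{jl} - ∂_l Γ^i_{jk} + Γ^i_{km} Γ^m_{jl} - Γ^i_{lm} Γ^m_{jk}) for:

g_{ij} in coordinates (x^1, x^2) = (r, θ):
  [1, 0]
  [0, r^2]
Non-zero Christoffel symbols (Γ^k_{ij} = Γ^k_{ji}):
Γ^r_{θ θ} = -r
Γ^θ_{r θ} = 1/r
R^r_{θ θ r} = ∂_θ Γ^r_{θ r} - ∂_r Γ^r_{θ θ} + Γ^r_{θ m} Γ^m_{θ r} - Γ^r_{r m} Γ^m_{θ θ}
  = (0) - (-1) + (-1) - (0) = 0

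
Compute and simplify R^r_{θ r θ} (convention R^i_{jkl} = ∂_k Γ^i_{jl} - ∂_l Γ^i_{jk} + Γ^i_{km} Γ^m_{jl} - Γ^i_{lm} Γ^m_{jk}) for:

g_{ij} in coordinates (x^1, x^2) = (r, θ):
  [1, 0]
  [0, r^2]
Non-zero Christoffel symbols (Γ^k_{ij} = Γ^k_{ji}):
Γ^r_{θ θ} = -r
Γ^θ_{r θ} = 1/r
R^r_{θ r θ} = ∂_r Γ^r_{θ θ} - ∂_θ Γ^r_{θ r} + Γ^r_{r m} Γ^m_{θ θ} - Γ^r_{θ m} Γ^m_{θ r}
  = (-1) - (0) + (0) - (-1) = 0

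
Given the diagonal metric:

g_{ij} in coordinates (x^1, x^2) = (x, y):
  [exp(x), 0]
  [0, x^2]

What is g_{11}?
With x^1 = x, x^2 = y, g_{11} = g_{xx} is the row-1, column-1 entry of the matrix.
g_{11} = exp(x)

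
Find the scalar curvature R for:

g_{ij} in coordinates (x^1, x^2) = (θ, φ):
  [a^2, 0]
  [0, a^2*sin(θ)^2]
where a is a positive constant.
Non-zero Christoffel symbols (Γ^k_{ij} = Γ^k_{ji}):
Γ^θ_{φ φ} = -sin(2*θ)/2
Γ^φ_{θ φ} = 1/tan(θ)
Ricci tensor (R_{ij} = R^k_{ikj}): R_{θθ} = 1, R_{θφ} = 0, R_{φφ} = sin(θ)^2
Inverse metric: g^{θθ} = 1/a^2, g^{φφ} = 1/(a^2*sin(θ)^2)
R = g^{ij} R_{ij} = (1/a^2)(1) + (1/(a^2*sin(θ)^2))(sin(θ)^2) = 2/a^2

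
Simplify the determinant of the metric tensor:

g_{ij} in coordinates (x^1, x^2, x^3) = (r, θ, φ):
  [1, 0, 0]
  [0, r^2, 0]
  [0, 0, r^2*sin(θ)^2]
Diagonal metric: det(g) = g_{11}·g_{22}·g_{33}
= (1)·(r^2)·(r^2*sin(θ)^2)
det(g) = r^4*sin(θ)^2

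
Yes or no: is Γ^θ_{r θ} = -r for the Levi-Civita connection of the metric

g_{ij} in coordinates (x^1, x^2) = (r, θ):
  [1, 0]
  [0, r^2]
Γ^θ_{r θ} = (1/2) g^{θθ} (∂_r g_{θθ} + ∂_θ g_{θr} - ∂_θ g_{rθ}) = (1/2)(1/r^2)((2*r) + (0) - (0)) = 1/r
This differs from the proposed value -r.
No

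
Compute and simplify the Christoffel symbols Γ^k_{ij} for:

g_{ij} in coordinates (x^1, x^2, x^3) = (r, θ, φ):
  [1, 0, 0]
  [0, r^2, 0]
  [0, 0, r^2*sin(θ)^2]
Using Γ^k_{ij} = (1/2) g^{km} (∂_i g_{mj} + ∂_j g_{mi} - ∂_m g_{ij}); the metric is diagonal, so only the m = k term contributes.
Non-zero symbols (using the symmetry Γ^k_{ij} = Γ^k_{ji}):
Γ^r_{θ θ} = (1/2) g^{rr} (∂_θ g_{rθ} + ∂_θ g_{rθ} - ∂_r g_{θθ}) = (1/2)(1)((0) + (0) - (2*r)) = -r
Γ^r_{φ φ} = (1/2) g^{rr} (∂_φ g_{rφ} + ∂_φ g_{rφ} - ∂_r g_{φφ}) = (1/2)(1)((0) + (0) - (2*r*sin(θ)^2)) = -r*sin(θ)^2
Γ^θ_{r θ} = (1/2) g^{θθ} (∂_r g_{θθ} + ∂_θ g_{θr} - ∂_θ g_{rθ}) = (1/2)(1/r^2)((2*r) + (0) - (0)) = 1/r
Γ^θ_{φ φ} = (1/2) g^{θθ} (∂_φ g_{θφ} + ∂_φ g_{θφ} - ∂_θ g_{φφ}) = (1/2)(1/r^2)((0) + (0) - (r^2*sin(2*θ))) = -sin(2*θ)/2
Γ^φ_{r φ} = (1/2) g^{φφ} (∂_r g_{φφ} + ∂_φ g_{φr} - ∂_φ g_{rφ}) = (1/2)(1/(r^2*sin(θ)^2))((2*r*sin(θ)^2) + (0) - (0)) = 1/r
Γ^φ_{θ φ} = (1/2) g^{φφ} (∂_θ g_{φφ} + ∂_φ g_{φθ} - ∂_φ g_{θφ}) = (1/2)(1/(r^2*sin(θ)^2))((r^2*sin(2*θ)) + (0) - (0)) = 1/tan(θ)
All other Christoffel symbols are zero.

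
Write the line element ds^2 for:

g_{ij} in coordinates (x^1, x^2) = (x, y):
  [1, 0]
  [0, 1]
ds^2 = g_{ij} dx^i dx^j; only the non-zero components contribute.
ds^2 = dx^2 + dy^2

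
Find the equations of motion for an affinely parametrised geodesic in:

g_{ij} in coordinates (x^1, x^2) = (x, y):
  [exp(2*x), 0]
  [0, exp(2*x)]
Geodesic equation: d^2x^k/dλ^2 + Γ^k_{ij} (dx^i/dλ)(dx^j/dλ) = 0.
Non-zero Christoffel symbols:
Γ^x_{x x} = 1
Γ^x_{y y} = -1
Γ^y_{x y} = 1
Substituting (the symmetric pair Γ^k_{ij}, Γ^k_{ji} combines into a factor 2):
d^2x/dλ^2 + (dx/dλ)^2 - (dy/dλ)^2 = 0
d^2y/dλ^2 + 2 (dx/dλ)(dy/dλ) = 0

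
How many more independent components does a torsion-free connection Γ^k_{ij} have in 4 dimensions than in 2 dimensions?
Independent components in n dimensions: n × n(n+1)/2 = n^2(n+1)/2.
4D: 4 × 10 = 40
2D: 2 × 3 = 6
Difference = 40 - 6 = 34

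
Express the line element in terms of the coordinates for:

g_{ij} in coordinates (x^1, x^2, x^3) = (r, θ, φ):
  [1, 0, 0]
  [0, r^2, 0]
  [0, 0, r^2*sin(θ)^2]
ds^2 = g_{ij} dx^i dx^j; only the non-zero components contribute.
ds^2 = dr^2 + r^2 dθ^2 + r^2*sin(θ)^2 dφ^2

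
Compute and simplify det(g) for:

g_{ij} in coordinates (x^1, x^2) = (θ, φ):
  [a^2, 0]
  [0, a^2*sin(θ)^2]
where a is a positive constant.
For a 2×2 metric: det(g) = g_{11}·g_{22} - g_{12}·g_{21}
= (a^2)·(a^2*sin(θ)^2) - (0)·(0)
= a^4*sin(θ)^2 - 0
det(g) = a^4*sin(θ)^2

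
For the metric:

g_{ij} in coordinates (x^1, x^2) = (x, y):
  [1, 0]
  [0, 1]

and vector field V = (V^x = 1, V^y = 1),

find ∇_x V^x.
All Christoffel symbols are zero.
∇_x V^x = ∂_x V^x + Γ^x_{x j} V^j
  = (0) + (0)(1) + (0)(1)
  = 0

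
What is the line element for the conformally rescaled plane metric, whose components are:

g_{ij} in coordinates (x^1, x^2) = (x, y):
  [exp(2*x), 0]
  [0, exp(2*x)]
ds^2 = g_{ij} dx^i dx^j; only the non-zero components contribute.
ds^2 = exp(2*x) dx^2 + exp(2*x) dy^2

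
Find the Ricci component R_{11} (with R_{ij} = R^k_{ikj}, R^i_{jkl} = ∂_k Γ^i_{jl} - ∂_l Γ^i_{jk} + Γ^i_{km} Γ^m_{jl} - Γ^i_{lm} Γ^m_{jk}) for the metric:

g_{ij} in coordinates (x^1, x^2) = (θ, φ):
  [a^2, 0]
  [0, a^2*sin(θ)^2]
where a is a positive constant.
Non-zero Christoffel symbols (Γ^k_{ij} = Γ^k_{ji}):
Γ^θ_{φ φ} = -sin(2*θ)/2
Γ^φ_{θ φ} = 1/tan(θ)
R^θ_{θ θ θ} = 0 (a repeated index in an antisymmetric pair)
R^φ_{θ φ θ} = ∂_φ Γ^φ_{θ θ} - ∂_θ Γ^φ_{θ φ} + Γ^φ_{φ m} Γ^m_{θ θ} - Γ^φ_{θ m} Γ^m_{θ φ}
  = (0) - (-1/sin(θ)^2) + (0) - (1/tan(θ)^2) = 1
R_{θθ} = R^θ_{θ θ θ} + R^φ_{θ φ θ} = (0) + (1) = 1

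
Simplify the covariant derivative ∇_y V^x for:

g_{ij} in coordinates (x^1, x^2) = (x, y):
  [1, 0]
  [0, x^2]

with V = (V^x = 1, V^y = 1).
Non-zero Christoffel symbols:
Γ^x_{y y} = -x
Γ^y_{x y} = 1/x
∇_y V^x = ∂_y V^x + Γ^x_{y j} V^j
  = (0) + (0)(1) + (-x)(1)
  = -x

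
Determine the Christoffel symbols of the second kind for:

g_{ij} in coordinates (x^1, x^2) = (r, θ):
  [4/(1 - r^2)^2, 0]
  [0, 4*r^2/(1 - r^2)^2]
Using Γ^k_{ij} = (1/2) g^{km} (∂_i g_{mj} + ∂_j g_{mi} - ∂_m g_{ij}); the metric is diagonal, so only the m = k term contributes.
Non-zero symbols (using the symmetry Γ^k_{ij} = Γ^k_{ji}):
Γ^r_{r r} = (1/2) g^{rr} (∂_r g_{rr} + ∂_r g_{rr} - ∂_r g_{rr}) = (1/2)((1 - r^2)^2/4)((16*r/(1 - r^2)^3) + (16*r/(1 - r^2)^3) - (16*r/(1 - r^2)^3)) = 2*r/(1 - r^2)
Γ^r_{θ θ} = (1/2) g^{rr} (∂_θ g_{rθ} + ∂_θ g_{rθ} - ∂_r g_{θθ}) = (1/2)((1 - r^2)^2/4)((0) + (0) - (-8*(r^3 + r)/(r^2 - 1)^3)) = (r^3 + r)/(r^2 - 1)
Γ^θ_{r θ} = (1/2) g^{θθ} (∂_r g_{θθ} + ∂_θ g_{θr} - ∂_θ g_{rθ}) = (1/2)((1 - r^2)^2/(4*r^2))((-8*(r^3 + r)/(r^2 - 1)^3) + (0) - (0)) = (-r^2 - 1)/(r^3 - r)
All other Christoffel symbols are zero.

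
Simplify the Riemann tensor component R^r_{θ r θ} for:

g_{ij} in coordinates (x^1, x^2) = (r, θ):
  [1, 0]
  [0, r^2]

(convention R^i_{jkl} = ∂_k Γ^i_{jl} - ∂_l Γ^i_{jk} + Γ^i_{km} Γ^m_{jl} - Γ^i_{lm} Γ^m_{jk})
Non-zero Christoffel symbols (Γ^k_{ij} = Γ^k_{ji}):
Γ^r_{θ θ} = -r
Γ^θ_{r θ} = 1/r
R^r_{θ r θ} = ∂_r Γ^r_{θ θ} - ∂_θ Γ^r_{θ r} + Γ^r_{r m} Γ^m_{θ θ} - Γ^r_{θ m} Γ^m_{θ r}
  = (-1) - (0) + (0) - (-1) = 0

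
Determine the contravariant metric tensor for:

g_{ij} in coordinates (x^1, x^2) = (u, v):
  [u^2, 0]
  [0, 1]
The metric is diagonal, so g^{ij} is diagonal with entries 1/g_{ii}: diag(1/(u^2), 1).
g^{ij}:
  [1/u^2, 0]
  [0, 1]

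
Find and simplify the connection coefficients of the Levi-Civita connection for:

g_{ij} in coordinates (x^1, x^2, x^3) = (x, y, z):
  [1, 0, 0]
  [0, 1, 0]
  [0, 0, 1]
Using Γ^k_{ij} = (1/2) g^{km} (∂_i g_{mj} + ∂_j g_{mi} - ∂_m g_{ij}); the metric is diagonal, so only the m = k term contributes.
Every metric component is constant, so all ∂_m g_{ij} = 0 and every Christoffel symbol vanishes.
All Christoffel symbols are zero.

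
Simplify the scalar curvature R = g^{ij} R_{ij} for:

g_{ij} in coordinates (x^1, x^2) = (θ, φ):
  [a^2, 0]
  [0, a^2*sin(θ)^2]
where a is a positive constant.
Non-zero Christoffel symbols (Γ^k_{ij} = Γ^k_{ji}):
Γ^θ_{φ φ} = -sin(2*θ)/2
Γ^φ_{θ φ} = 1/tan(θ)
Ricci tensor (R_{ij} = R^k_{ikj}): R_{θθ} = 1, R_{θφ} = 0, R_{φφ} = sin(θ)^2
Inverse metric: g^{θθ} = 1/a^2, g^{φφ} = 1/(a^2*sin(θ)^2)
R = g^{ij} R_{ij} = (1/a^2)(1) + (1/(a^2*sin(θ)^2))(sin(θ)^2) = 2/a^2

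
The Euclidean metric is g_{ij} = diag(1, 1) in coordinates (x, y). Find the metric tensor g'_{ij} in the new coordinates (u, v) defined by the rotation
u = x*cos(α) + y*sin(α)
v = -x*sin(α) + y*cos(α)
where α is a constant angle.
Invert the transformation: x = u*cos(α) - v*sin(α), y = u*sin(α) + v*cos(α)
g'_{ij} = (∂x^k/∂x'^i)(∂x^l/∂x'^j) g_{kl}; with g_{kl} = δ_{kl} this is Σ_k (∂x^k/∂x'^i)(∂x^k/∂x'^j).
Jacobian: ∂x/∂u = cos(α), ∂x/∂v = -sin(α), ∂y/∂u = sin(α), ∂y/∂v = cos(α)
g'_{uu} = (cos(α))(cos(α)) + (sin(α))(sin(α)) = 1
g'_{uv} = (cos(α))(-sin(α)) + (sin(α))(cos(α)) = 0
g'_{vv} = (-sin(α))(-sin(α)) + (cos(α))(cos(α)) = 1
g'_{ij} = diag(1, 1)
The Euclidean metric is invariant under rotations.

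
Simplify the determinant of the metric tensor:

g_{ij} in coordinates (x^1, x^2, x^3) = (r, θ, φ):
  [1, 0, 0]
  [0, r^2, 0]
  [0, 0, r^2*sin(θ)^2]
Diagonal metric: det(g) = g_{11}·g_{22}·g_{33}
= (1)·(r^2)·(r^2*sin(θ)^2)
det(g) = r^4*sin(θ)^2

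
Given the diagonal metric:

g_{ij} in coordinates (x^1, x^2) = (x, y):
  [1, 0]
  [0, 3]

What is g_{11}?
With x^1 = x, x^2 = y, g_{11} = g_{xx} is the row-1, column-1 entry of the matrix.
g_{11} = 1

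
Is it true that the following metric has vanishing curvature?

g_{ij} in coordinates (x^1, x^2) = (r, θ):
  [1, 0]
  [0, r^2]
Non-zero Christoffel symbols:
Γ^r_{θ θ} = -r
Γ^θ_{r θ} = 1/r
Ricci tensor: R_{rr} = 0, R_{rθ} = 0, R_{θθ} = 0
All R_{ij} vanish; in 2 dimensions the Riemann tensor is fully determined by the Ricci tensor, so R^i_{jkl} = 0: the metric is flat (curvilinear coordinates on flat space).
Yes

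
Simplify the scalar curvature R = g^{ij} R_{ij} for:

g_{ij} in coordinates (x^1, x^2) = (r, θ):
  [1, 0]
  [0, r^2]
Non-zero Christoffel symbols (Γ^k_{ij} = Γ^k_{ji}):
Γ^r_{θ θ} = -r
Γ^θ_{r θ} = 1/r
Ricci tensor (R_{ij} = R^k_{ikj}): R_{rr} = 0, R_{rθ} = 0, R_{θθ} = 0
Inverse metric: g^{rr} = 1, g^{θθ} = 1/r^2
R = g^{ij} R_{ij} = (1)(0) + (1/r^2)(0) = 0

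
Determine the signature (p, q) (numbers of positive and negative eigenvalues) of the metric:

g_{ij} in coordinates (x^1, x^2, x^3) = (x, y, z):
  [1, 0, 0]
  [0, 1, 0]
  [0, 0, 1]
The metric is diagonal, so its eigenvalues are the diagonal entries: 1, 1, 1 (at a generic point, where coordinate-dependent entries are positive).
3 positive, 0 negative.
(3, 0) - Riemannian (positive definite)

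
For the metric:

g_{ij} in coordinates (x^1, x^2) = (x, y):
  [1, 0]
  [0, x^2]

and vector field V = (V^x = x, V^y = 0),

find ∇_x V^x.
Non-zero Christoffel symbols:
Γ^x_{y y} = -x
Γ^y_{x y} = 1/x
∇_x V^x = ∂_x V^x + Γ^x_{x j} V^j
  = (1) + (0)(x) + (0)(0)
  = 1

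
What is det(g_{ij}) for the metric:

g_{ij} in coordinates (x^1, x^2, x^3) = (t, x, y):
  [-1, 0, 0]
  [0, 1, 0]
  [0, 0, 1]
Diagonal metric: det(g) = g_{11}·g_{22}·g_{33}
= (-1)·(1)·(1)
det(g) = -1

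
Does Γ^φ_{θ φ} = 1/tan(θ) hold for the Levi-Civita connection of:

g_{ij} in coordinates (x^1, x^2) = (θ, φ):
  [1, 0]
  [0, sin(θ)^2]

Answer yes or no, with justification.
Γ^φ_{θ φ} = (1/2) g^{φφ} (∂_θ g_{φφ} + ∂_φ g_{φθ} - ∂_φ g_{θφ}) = (1/2)(1/sin(θ)^2)((sin(2*θ)) + (0) - (0)) = 1/tan(θ)
This equals the proposed value 1/tan(θ).
Yes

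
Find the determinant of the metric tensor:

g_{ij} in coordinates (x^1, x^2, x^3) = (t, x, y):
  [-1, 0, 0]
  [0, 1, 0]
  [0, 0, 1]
Diagonal metric: det(g) = g_{11}·g_{22}·g_{33}
= (-1)·(1)·(1)
det(g) = -1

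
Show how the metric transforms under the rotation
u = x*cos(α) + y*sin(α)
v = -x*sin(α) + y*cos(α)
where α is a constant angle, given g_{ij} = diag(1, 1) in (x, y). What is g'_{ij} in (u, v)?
Invert the transformation: x = u*cos(α) - v*sin(α), y = u*sin(α) + v*cos(α)
g'_{ij} = (∂x^k/∂x'^i)(∂x^l/∂x'^j) g_{kl}; with g_{kl} = δ_{kl} this is Σ_k (∂x^k/∂x'^i)(∂x^k/∂x'^j).
Jacobian: ∂x/∂u = cos(α), ∂x/∂v = -sin(α), ∂y/∂u = sin(α), ∂y/∂v = cos(α)
g'_{uu} = (cos(α))(cos(α)) + (sin(α))(sin(α)) = 1
g'_{uv} = (cos(α))(-sin(α)) + (sin(α))(cos(α)) = 0
g'_{vv} = (-sin(α))(-sin(α)) + (cos(α))(cos(α)) = 1
g'_{ij} = diag(1, 1)
The Euclidean metric is invariant under rotations.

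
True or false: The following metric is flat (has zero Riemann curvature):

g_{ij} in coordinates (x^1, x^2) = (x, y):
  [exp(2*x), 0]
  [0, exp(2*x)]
Non-zero Christoffel symbols:
Γ^x_{x x} = 1
Γ^x_{y y} = -1
Γ^y_{x y} = 1
Ricci tensor: R_{xx} = 0, R_{xy} = 0, R_{yy} = 0
All R_{ij} vanish; in 2 dimensions the Riemann tensor is fully determined by the Ricci tensor, so R^i_{jkl} = 0: the metric is flat (curvilinear coordinates on flat space).
True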